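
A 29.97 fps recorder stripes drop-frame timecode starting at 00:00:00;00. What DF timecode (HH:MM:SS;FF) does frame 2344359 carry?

21:43:43;15

Each 10-minute DF block holds 10 × 60 × 30 − 9 × 2 = 17982 frames. 2344359 ÷ 17982 → 130 full blocks, remainder 6699.
Within the partial block the first minute is 1800 frames and each further minute 1798, so 3 further minute boundaries passed. Total skipped labels = 18 × 130 + 2 × 3 = 2346.
Non-drop label index = 2344359 + 2346 = 2346705; at 30 labels/s that is 21:43:43:15, i.e. DF 21:43:43;15.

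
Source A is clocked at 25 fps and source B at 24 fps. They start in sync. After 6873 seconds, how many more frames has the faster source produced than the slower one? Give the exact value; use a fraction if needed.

6873 frames

A emits 25 × 6873 = 171825 frames; B emits 24 × 6873 = 164952.
Difference = 6873 frames; B is behind A.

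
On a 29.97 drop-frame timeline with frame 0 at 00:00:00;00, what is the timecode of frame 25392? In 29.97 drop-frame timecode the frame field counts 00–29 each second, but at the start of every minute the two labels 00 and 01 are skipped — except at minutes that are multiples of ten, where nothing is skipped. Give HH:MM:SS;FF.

00:14:07;08

Each 10-minute DF block holds 10 × 60 × 30 − 9 × 2 = 17982 frames. 25392 ÷ 17982 → 1 full block, remainder 7410.
Within the partial block the first minute is 1800 frames and each further minute 1798, so 4 further minute boundaries passed. Total skipped labels = 18 × 1 + 2 × 4 = 26.
Non-drop label index = 25392 + 26 = 25418; at 30 labels/s that is 00:14:07:08, i.e. DF 00:14:07;08.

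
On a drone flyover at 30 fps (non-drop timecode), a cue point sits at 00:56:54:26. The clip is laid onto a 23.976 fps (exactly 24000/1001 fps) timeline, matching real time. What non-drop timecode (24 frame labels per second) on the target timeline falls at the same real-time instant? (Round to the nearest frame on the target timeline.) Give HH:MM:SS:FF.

00:56:51:11

Source frame index: (0×3600 + 56×60 + 54) × 30 + 26 = 102446.
Real time: 102446 / (30) = 51223/15 s.
Target frame: (51223/15) × (24000/1001) = 81956800/1001 ≈ 81874.925 → 81875.
At 24 labels/s: frame 81875 → 00:56:51:11.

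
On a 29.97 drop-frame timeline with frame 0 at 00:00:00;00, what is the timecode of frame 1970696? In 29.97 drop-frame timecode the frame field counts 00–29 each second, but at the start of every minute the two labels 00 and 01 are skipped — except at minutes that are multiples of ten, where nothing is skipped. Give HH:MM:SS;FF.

18:15:55;18

Ten DF minutes hold 17982 frames, so frame 1970696 lies in block 109 (frames 1960038–1978019) with 10658 frames into that block.
The block's first minute is 1800 frames and the rest 1798 each; 10658 frames reaches minute 5, so 109 × 18 + 5 × 2 = 1972 labels have been skipped so far.
Adding those back, label number 1970696 + 1972 = 1972668 at 30 labels/s is 65755 s + 18 f = 18 h 15 min 55 s frame 18, i.e. 18:15:55;18.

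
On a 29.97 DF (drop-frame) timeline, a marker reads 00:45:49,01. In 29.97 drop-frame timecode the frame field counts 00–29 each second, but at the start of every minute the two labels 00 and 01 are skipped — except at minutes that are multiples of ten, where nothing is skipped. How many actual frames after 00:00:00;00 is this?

82389

Complete 10-minute blocks: 4, each 17982 frames → 71928.
Remaining 5 whole minutes in the current block: 1800 + 4 × 1798 = 8992 frames.
Within the current minute: 49 × 30 + 1 − 2 = 1469 (labels ;00/;01 skipped at this minute). Total = 71928 + 8992 + 1469 = 82389.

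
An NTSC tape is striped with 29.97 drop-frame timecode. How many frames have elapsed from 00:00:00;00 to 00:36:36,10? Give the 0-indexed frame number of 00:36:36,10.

65824

As if non-drop at 30 labels/s: (0 × 3600 + 36 × 60 + 36) × 30 + 10 = 65890.
Minute boundaries passed: 36; those not divisible by 10: 36 − 3 = 33; dropped labels = 2 × 33 = 66.
Actual frame index = 65890 − 66 = 65824.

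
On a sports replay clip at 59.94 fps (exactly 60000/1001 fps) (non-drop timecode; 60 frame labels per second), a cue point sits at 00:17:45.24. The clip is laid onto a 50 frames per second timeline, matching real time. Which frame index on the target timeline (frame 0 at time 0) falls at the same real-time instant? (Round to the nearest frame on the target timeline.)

frame 53323

Source frame index: (0×3600 + 17×60 + 45) × 60 + 24 = 63924.
Real time: 63924 / (60000/1001) = 5332327/5000 s.
Target frame: (5332327/5000) × (50) = 5332327/100 ≈ 53323.270 → 53323.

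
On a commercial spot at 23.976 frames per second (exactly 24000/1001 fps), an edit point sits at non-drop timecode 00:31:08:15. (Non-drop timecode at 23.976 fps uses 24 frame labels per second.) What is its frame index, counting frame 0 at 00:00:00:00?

frame 44847

Total seconds to the label: (0 × 3600 + 31 × 60 + 8) = 1868.
Frame index = 1868 × 24 + 15 = 44847.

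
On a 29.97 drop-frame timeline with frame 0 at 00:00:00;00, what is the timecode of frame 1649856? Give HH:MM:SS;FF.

15:17:30;08

Ten DF minutes hold 17982 frames, so frame 1649856 lies in block 91 (frames 1636362–1654343) with 13494 frames into that block.
The block's first minute is 1800 frames and the rest 1798 each; 13494 frames reaches minute 7, so 91 × 18 + 7 × 2 = 1652 labels have been skipped so far.
Adding those back, label number 1649856 + 1652 = 1651508 at 30 labels/s is 55050 s + 8 f = 15 h 17 min 30 s frame 8, i.e. 15:17:30;08.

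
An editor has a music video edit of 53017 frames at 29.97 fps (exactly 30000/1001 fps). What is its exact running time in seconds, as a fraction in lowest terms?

Running time = 53017 ÷ (30000/1001) = 53017 × 1001/30000 = 53070017/30000 s.

53070017/30000 seconds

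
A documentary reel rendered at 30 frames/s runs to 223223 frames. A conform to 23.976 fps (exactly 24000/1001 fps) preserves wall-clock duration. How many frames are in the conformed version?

Target frames = source frames × (target rate / source rate) = 223223 × (24000/1001)/(30) = 223223 × 800/1001 = 178400.

178400 frames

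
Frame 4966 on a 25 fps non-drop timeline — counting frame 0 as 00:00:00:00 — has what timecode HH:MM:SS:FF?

4966 ÷ 25 = 198 full seconds, remainder 16 frames.
198 s = 0 h 3 min 18 s.
Timecode: 00:03:18:16.

00:03:18:16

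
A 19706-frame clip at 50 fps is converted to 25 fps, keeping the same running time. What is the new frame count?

9853 frames

Target frames = source frames × (target rate / source rate) = 19706 × (25)/(50) = 19706 × 1/2 = 9853.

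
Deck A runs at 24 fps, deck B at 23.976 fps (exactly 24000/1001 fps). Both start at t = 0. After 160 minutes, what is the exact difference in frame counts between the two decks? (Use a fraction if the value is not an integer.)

230400/1001 frames

160 min = 9600 s.
A emits 24 × 9600 = 230400 frames; B emits 24000/1001 × 9600 = 230400000/1001.
Difference = 230400/1001 frames (≈ 230.1698); B is behind A.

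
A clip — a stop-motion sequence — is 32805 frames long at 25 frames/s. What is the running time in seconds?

1312.2 seconds

Running time = 32805 / (25) = 1312.2 s.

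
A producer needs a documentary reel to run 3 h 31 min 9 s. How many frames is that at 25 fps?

316725 frames

3 h 31 min 9 s = 12669 s.
Frames = 12669 × 25 = 316725.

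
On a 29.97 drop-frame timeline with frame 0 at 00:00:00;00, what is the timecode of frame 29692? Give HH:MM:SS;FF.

00:16:30;22

Each 10-minute DF block holds 10 × 60 × 30 − 9 × 2 = 17982 frames. 29692 ÷ 17982 → 1 full block, remainder 11710.
Within the partial block the first minute is 1800 frames and each further minute 1798, so 6 further minute boundaries passed. Total skipped labels = 18 × 1 + 2 × 6 = 30.
Non-drop label index = 29692 + 30 = 29722; at 30 labels/s that is 00:16:30:22, i.e. DF 00:16:30;22.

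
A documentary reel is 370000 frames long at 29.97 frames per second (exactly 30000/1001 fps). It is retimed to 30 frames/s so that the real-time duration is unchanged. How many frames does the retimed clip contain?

Target frames = source frames × (target rate / source rate) = 370000 × (30)/(30000/1001) = 370000 × 1001/1000 = 370370.

370370 frames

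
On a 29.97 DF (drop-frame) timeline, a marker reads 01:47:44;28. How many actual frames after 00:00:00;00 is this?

Complete 10-minute blocks: 10, each 17982 frames → 179820.
Remaining 7 whole minutes in the current block: 1800 + 6 × 1798 = 12588 frames.
Within the current minute: 44 × 30 + 28 − 2 = 1346 (labels ;00/;01 skipped at this minute). Total = 179820 + 12588 + 1346 = 193754.

193754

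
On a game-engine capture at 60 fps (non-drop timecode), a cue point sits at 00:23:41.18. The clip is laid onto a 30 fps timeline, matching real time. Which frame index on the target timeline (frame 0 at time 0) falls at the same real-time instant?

frame 42639

Source frame index: (0×3600 + 23×60 + 41) × 60 + 18 = 85278.
Real time: 85278 / (60) = 14213/10 s.
Target frame: (14213/10) × (30) = 42639.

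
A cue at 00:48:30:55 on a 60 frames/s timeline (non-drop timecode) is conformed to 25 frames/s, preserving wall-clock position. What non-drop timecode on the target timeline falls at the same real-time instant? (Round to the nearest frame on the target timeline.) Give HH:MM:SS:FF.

Source frame index: (0×3600 + 48×60 + 30) × 60 + 55 = 174655.
Real time: 174655 / (60) = 34931/12 s.
Target frame: (34931/12) × (25) = 873275/12 ≈ 72772.917 → 72773.
At 25 labels/s: frame 72773 → 00:48:30:23.

00:48:30:23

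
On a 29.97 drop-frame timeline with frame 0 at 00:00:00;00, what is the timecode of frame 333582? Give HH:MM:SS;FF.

03:05:30;16

Ten DF minutes hold 17982 frames, so frame 333582 lies in block 18 (frames 323676–341657) with 9906 frames into that block.
The block's first minute is 1800 frames and the rest 1798 each; 9906 frames reaches minute 5, so 18 × 18 + 5 × 2 = 334 labels have been skipped so far.
Adding those back, label number 333582 + 334 = 333916 at 30 labels/s is 11130 s + 16 f = 3 h 5 min 30 s frame 16, i.e. 03:05:30;16.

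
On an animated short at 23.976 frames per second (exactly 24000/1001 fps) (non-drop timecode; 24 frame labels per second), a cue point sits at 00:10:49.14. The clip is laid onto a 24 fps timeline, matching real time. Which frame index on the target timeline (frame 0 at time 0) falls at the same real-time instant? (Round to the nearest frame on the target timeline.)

Source frame index: (0×3600 + 10×60 + 49) × 24 + 14 = 15590.
Real time: 15590 / (24000/1001) = 1560559/2400 s.
Target frame: (1560559/2400) × (24) = 1560559/100 ≈ 15605.590 → 15606.

frame 15606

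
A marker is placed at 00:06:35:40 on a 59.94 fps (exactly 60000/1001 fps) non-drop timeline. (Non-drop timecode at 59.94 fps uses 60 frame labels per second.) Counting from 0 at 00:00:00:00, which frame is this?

23740

Total seconds to the label: (0 × 3600 + 6 × 60 + 35) = 395.
Frame index = 395 × 60 + 40 = 23740.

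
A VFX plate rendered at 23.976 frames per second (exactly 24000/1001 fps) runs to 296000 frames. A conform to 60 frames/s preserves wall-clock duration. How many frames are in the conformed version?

740740 frames

Target frames = source frames × (target rate / source rate) = 296000 × (60)/(24000/1001) = 296000 × 1001/400 = 740740.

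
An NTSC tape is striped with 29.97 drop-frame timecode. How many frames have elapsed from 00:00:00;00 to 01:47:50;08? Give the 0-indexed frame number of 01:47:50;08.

Complete 10-minute blocks: 10, each 17982 frames → 179820.
Remaining 7 whole minutes in the current block: 1800 + 6 × 1798 = 12588 frames.
Within the current minute: 50 × 30 + 8 − 2 = 1506 (labels ;00/;01 skipped at this minute). Total = 179820 + 12588 + 1506 = 193914.

193914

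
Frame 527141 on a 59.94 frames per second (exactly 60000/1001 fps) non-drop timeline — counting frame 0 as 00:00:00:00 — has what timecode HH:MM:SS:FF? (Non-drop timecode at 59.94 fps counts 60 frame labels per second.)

02:26:25:41

527141 ÷ 60 = 8785 full seconds, remainder 41 frames.
8785 s = 2 h 26 min 25 s.
Timecode: 02:26:25:41.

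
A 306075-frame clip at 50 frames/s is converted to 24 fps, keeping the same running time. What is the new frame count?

146916 frames

Target frames = source frames × (target rate / source rate) = 306075 × (24)/(50) = 306075 × 12/25 = 146916.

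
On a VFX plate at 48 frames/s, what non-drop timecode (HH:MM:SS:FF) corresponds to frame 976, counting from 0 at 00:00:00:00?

00:00:20:16

976 ÷ 48 = 20 full seconds, remainder 16 frames.
20 s = 0 h 0 min 20 s.
Timecode: 00:00:20:16.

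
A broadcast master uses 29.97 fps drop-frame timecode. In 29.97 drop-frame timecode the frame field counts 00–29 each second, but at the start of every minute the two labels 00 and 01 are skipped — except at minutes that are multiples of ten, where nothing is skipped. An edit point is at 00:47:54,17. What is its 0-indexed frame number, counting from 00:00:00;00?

86151

As if non-drop at 30 labels/s: (0 × 3600 + 47 × 60 + 54) × 30 + 17 = 86237.
Minute boundaries passed: 47; those not divisible by 10: 47 − 4 = 43; dropped labels = 2 × 43 = 86.
Actual frame index = 86237 − 86 = 86151.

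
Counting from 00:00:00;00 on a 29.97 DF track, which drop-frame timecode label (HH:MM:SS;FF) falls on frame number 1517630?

Ten DF minutes hold 17982 frames, so frame 1517630 lies in block 84 (frames 1510488–1528469) with 7142 frames into that block.
The block's first minute is 1800 frames and the rest 1798 each; 7142 frames reaches minute 3, so 84 × 18 + 3 × 2 = 1518 labels have been skipped so far.
Adding those back, label number 1517630 + 1518 = 1519148 at 30 labels/s is 50638 s + 8 f = 14 h 3 min 58 s frame 8, i.e. 14:03:58;08.

14:03:58;08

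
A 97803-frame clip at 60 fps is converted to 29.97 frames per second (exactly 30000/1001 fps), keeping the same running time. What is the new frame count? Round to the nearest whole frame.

Frames at target rate = 97803 × (30000/1001) / (60) = 48901500/1001 ≈ 48852.647.
Nearest whole frame: 48853.

48853 frames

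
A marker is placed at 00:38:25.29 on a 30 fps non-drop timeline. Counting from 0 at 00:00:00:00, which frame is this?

69179

Total seconds to the label: (0 × 3600 + 38 × 60 + 25) = 2305.
Frame index = 2305 × 30 + 29 = 69179.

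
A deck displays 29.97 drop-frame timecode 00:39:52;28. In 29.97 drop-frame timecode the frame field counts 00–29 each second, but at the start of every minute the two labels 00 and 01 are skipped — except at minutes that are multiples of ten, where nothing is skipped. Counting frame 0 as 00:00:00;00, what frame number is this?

As if non-drop at 30 labels/s: (0 × 3600 + 39 × 60 + 52) × 30 + 28 = 71788.
Minute boundaries passed: 39; those not divisible by 10: 39 − 3 = 36; dropped labels = 2 × 36 = 72.
Actual frame index = 71788 − 72 = 71716.

71716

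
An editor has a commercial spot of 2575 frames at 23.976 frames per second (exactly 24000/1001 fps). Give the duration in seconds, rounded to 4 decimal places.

Running time = 2575 × 1001/24000 = 103103/960 s ≈ 107.3990 s.

107.3990 seconds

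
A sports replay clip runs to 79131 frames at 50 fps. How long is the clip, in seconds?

1582.62 seconds

Running time = 79131 / (50) = 1582.62 s.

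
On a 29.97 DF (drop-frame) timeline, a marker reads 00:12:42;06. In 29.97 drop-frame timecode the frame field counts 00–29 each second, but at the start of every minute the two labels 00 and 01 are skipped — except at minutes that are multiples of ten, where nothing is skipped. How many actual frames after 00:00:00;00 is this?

As if non-drop at 30 labels/s: (0 × 3600 + 12 × 60 + 42) × 30 + 6 = 22866.
Minute boundaries passed: 12; those not divisible by 10: 12 − 1 = 11; dropped labels = 2 × 11 = 22.
Actual frame index = 22866 − 22 = 22844.

22844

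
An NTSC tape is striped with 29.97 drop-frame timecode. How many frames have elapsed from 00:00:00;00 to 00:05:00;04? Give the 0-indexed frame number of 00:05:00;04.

As if non-drop at 30 labels/s: (0 × 3600 + 5 × 60 + 0) × 30 + 4 = 9004.
Minute boundaries passed: 5; those not divisible by 10: 5 − 0 = 5; dropped labels = 2 × 5 = 10.
Actual frame index = 9004 − 10 = 8994.

8994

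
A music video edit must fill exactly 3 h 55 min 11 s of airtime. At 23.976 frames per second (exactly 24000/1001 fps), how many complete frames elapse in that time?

3 h 55 min 11 s = 14111 s.
Frames = 14111 × 24000/1001 = 338664000/1001 ≈ 338325.6743.
Complete frames: 338325.

338325 frames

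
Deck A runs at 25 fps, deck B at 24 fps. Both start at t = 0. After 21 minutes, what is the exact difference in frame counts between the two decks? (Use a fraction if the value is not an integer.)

21 min = 1260 s.
A emits 25 × 1260 = 31500 frames; B emits 24 × 1260 = 30240.
Difference = 1260 frames; B is behind A.

1260 frames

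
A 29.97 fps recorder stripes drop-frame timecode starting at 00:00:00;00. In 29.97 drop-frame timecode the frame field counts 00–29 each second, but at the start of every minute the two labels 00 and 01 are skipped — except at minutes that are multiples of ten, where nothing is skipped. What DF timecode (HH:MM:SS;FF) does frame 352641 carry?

03:16:06;15

Each 10-minute DF block holds 10 × 60 × 30 − 9 × 2 = 17982 frames. 352641 ÷ 17982 → 19 full blocks, remainder 10983.
Within the partial block the first minute is 1800 frames and each further minute 1798, so 6 further minute boundaries passed. Total skipped labels = 18 × 19 + 2 × 6 = 354.
Non-drop label index = 352641 + 354 = 352995; at 30 labels/s that is 03:16:06:15, i.e. DF 03:16:06;15.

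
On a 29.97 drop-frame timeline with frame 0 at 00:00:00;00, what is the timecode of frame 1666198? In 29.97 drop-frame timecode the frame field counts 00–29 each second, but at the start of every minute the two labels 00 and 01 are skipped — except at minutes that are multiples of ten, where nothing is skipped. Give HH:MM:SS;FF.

Ten DF minutes hold 17982 frames, so frame 1666198 lies in block 92 (frames 1654344–1672325) with 11854 frames into that block.
The block's first minute is 1800 frames and the rest 1798 each; 11854 frames reaches minute 6, so 92 × 18 + 6 × 2 = 1668 labels have been skipped so far.
Adding those back, label number 1666198 + 1668 = 1667866 at 30 labels/s is 55595 s + 16 f = 15 h 26 min 35 s frame 16, i.e. 15:26:35;16.

15:26:35;16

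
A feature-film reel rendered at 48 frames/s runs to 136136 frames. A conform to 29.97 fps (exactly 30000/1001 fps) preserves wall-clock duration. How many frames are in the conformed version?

Target frames = source frames × (target rate / source rate) = 136136 × (30000/1001)/(48) = 136136 × 625/1001 = 85000.

85000 frames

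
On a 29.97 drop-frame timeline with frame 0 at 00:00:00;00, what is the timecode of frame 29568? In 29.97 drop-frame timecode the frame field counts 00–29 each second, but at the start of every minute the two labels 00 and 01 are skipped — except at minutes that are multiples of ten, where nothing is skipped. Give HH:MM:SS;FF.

00:16:26;18

Each 10-minute DF block holds 10 × 60 × 30 − 9 × 2 = 17982 frames. 29568 ÷ 17982 → 1 full block, remainder 11586.
Within the partial block the first minute is 1800 frames and each further minute 1798, so 6 further minute boundaries passed. Total skipped labels = 18 × 1 + 2 × 6 = 30.
Non-drop label index = 29568 + 30 = 29598; at 30 labels/s that is 00:16:26:18, i.e. DF 00:16:26;18.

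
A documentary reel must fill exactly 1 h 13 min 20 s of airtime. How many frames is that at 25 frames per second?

110000 frames

1 h 13 min 20 s = 4400 s.
Frames = 4400 × 25 = 110000.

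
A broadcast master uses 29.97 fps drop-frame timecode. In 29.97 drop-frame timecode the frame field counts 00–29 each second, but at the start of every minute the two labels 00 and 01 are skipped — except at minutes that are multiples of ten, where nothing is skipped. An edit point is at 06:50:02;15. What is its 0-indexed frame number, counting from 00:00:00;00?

Complete 10-minute blocks: 41, each 17982 frames → 737262.
Remaining 0 whole minutes in the current block: 0 frames.
Within the current minute: 2 × 30 + 15 = 75. Total = 737262 + 0 + 75 = 737337.

737337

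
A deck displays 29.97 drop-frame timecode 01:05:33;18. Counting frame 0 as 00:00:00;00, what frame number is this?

117890

Complete 10-minute blocks: 6, each 17982 frames → 107892.
Remaining 5 whole minutes in the current block: 1800 + 4 × 1798 = 8992 frames.
Within the current minute: 33 × 30 + 18 − 2 = 1006 (labels ;00/;01 skipped at this minute). Total = 107892 + 8992 + 1006 = 117890.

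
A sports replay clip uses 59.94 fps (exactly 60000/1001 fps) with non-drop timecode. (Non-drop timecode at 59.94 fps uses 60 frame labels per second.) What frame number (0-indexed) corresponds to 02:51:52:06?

Total seconds to the label: (2 × 3600 + 51 × 60 + 52) = 10312.
Frame index = 10312 × 60 + 6 = 618726.

618726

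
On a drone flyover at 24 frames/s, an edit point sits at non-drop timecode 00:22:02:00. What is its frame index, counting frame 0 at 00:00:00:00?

31728

Total seconds to the label: (0 × 3600 + 22 × 60 + 2) = 1322.
Frame index = 1322 × 24 + 0 = 31728.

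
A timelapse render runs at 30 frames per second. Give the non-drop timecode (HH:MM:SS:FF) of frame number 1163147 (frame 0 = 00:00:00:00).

10:46:11:17

1163147 ÷ 30 = 38771 full seconds, remainder 17 frames.
38771 s = 10 h 46 min 11 s.
Timecode: 10:46:11:17.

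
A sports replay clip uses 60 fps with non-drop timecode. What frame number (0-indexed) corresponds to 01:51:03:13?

Total seconds to the label: (1 × 3600 + 51 × 60 + 3) = 6663.
Frame index = 6663 × 60 + 13 = 399793.

399793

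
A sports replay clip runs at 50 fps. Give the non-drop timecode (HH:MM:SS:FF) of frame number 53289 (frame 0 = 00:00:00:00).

53289 ÷ 50 = 1065 full seconds, remainder 39 frames.
1065 s = 0 h 17 min 45 s.
Timecode: 00:17:45:39.

00:17:45:39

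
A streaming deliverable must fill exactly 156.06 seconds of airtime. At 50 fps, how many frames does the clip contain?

7803 frames

Frames = 156.06 × 50 = 7803.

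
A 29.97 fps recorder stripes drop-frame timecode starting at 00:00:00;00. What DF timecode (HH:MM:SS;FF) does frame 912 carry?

00:00:30;12

Each 10-minute DF block holds 10 × 60 × 30 − 9 × 2 = 17982 frames. 912 ÷ 17982 → 0 full blocks, remainder 912.
Within the partial block the first minute is 1800 frames and each further minute 1798, so 0 further minute boundaries passed. Total skipped labels = 18 × 0 + 2 × 0 = 0.
Non-drop label index = 912 + 0 = 912; at 30 labels/s that is 00:00:30:12, i.e. DF 00:00:30;12.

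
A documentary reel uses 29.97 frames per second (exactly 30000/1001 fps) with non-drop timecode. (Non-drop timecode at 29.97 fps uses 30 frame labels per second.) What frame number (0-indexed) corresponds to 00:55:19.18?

Total seconds to the label: (0 × 3600 + 55 × 60 + 19) = 3319.
Frame index = 3319 × 30 + 18 = 99588.

frame 99588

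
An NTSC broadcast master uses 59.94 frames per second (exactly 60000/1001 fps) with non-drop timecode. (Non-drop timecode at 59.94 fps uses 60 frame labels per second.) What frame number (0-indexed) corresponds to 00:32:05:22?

Total seconds to the label: (0 × 3600 + 32 × 60 + 5) = 1925.
Frame index = 1925 × 60 + 22 = 115522.

115522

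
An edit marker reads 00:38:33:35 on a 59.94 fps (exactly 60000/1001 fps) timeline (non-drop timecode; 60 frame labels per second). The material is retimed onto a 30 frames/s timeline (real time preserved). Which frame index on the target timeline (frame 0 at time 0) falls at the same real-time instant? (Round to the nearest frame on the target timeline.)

Source frame index: (0×3600 + 38×60 + 33) × 60 + 35 = 138815.
Real time: 138815 / (60000/1001) = 27790763/12000 s.
Target frame: (27790763/12000) × (30) = 27790763/400 ≈ 69476.908 → 69477.

frame 69477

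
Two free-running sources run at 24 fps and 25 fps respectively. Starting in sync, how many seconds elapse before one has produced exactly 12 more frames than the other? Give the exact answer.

The gap grows by |25 − 24| = 1 frame per second.
Time for a 12-frame gap: 12 ÷ (1) = 12 s.

12 seconds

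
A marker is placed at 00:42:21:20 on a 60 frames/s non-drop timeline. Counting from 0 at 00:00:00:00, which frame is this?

frame 152480

Total seconds to the label: (0 × 3600 + 42 × 60 + 21) = 2541.
Frame index = 2541 × 60 + 20 = 152480.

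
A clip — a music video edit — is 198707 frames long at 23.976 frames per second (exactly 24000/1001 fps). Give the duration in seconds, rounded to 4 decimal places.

Running time = 198707 × 1001/24000 = 198905707/24000 s ≈ 8287.7378 s.

8287.7378 seconds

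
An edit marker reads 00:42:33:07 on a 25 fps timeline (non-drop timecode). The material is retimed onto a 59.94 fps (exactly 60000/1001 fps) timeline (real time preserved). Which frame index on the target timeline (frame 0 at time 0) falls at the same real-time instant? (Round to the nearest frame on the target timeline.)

Source frame index: (0×3600 + 42×60 + 33) × 25 + 7 = 63832.
Real time: 63832 / (25) = 63832/25 s.
Target frame: (63832/25) × (60000/1001) = 153196800/1001 ≈ 153043.756 → 153044.

frame 153044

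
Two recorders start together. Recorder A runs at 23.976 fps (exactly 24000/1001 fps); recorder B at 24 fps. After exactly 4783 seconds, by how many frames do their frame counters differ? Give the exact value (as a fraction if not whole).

114792/1001 frames

A emits 24000/1001 × 4783 = 114792000/1001 frames; B emits 24 × 4783 = 114792.
Difference = 114792/1001 frames (≈ 114.6773); B is ahead of A.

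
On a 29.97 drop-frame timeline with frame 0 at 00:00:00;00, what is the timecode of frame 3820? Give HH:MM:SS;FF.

Each 10-minute DF block holds 10 × 60 × 30 − 9 × 2 = 17982 frames. 3820 ÷ 17982 → 0 full blocks, remainder 3820.
Within the partial block the first minute is 1800 frames and each further minute 1798, so 2 further minute boundaries passed. Total skipped labels = 18 × 0 + 2 × 2 = 4.
Non-drop label index = 3820 + 4 = 3824; at 30 labels/s that is 00:02:07:14, i.e. DF 00:02:07;14.

00:02:07;14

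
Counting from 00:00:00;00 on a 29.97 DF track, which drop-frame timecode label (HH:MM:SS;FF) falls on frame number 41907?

00:23:18;09

Each 10-minute DF block holds 10 × 60 × 30 − 9 × 2 = 17982 frames. 41907 ÷ 17982 → 2 full blocks, remainder 5943.
Within the partial block the first minute is 1800 frames and each further minute 1798, so 3 further minute boundaries passed. Total skipped labels = 18 × 2 + 2 × 3 = 42.
Non-drop label index = 41907 + 42 = 41949; at 30 labels/s that is 00:23:18:09, i.e. DF 00:23:18;09.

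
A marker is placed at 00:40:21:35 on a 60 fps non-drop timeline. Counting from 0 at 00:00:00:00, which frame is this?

frame 145295

Total seconds to the label: (0 × 3600 + 40 × 60 + 21) = 2421.
Frame index = 2421 × 60 + 35 = 145295.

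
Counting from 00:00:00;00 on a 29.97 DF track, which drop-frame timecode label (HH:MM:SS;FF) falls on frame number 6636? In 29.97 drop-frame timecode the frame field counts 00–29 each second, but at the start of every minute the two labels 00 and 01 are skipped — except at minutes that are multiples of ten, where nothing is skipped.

Ten DF minutes hold 17982 frames, so frame 6636 lies in block 0 (frames 0–17981) with 6636 frames into that block.
The block's first minute is 1800 frames and the rest 1798 each; 6636 frames reaches minute 3, so 0 × 18 + 3 × 2 = 6 labels have been skipped so far.
Adding those back, label number 6636 + 6 = 6642 at 30 labels/s is 221 s + 12 f = 0 h 3 min 41 s frame 12, i.e. 00:03:41;12.

00:03:41;12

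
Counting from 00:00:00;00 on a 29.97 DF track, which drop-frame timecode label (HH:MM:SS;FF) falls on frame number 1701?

Ten DF minutes hold 17982 frames, so frame 1701 lies in block 0 (frames 0–17981) with 1701 frames into that block.
The block's first minute is 1800 frames and the rest 1798 each; 1701 frames reaches minute 0, so 0 × 18 + 0 × 2 = 0 labels have been skipped so far.
Adding those back, label number 1701 + 0 = 1701 at 30 labels/s is 56 s + 21 f = 0 h 0 min 56 s frame 21, i.e. 00:00:56;21.

00:00:56;21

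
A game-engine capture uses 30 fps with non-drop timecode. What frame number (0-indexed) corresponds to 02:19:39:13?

frame 251383

Total seconds to the label: (2 × 3600 + 19 × 60 + 39) = 8379.
Frame index = 8379 × 30 + 13 = 251383.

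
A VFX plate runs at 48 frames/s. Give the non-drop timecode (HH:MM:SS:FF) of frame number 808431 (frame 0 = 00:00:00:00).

808431 ÷ 48 = 16842 full seconds, remainder 15 frames.
16842 s = 4 h 40 min 42 s.
Timecode: 04:40:42:15.

04:40:42:15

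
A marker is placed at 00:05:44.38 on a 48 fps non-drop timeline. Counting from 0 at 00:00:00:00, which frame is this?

Total seconds to the label: (0 × 3600 + 5 × 60 + 44) = 344.
Frame index = 344 × 48 + 38 = 16550.

frame 16550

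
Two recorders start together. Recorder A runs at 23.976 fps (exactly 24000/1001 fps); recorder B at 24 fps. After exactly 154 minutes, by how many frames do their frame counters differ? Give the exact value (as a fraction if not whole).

154 min = 9240 s.
A emits 24000/1001 × 9240 = 2880000/13 frames; B emits 24 × 9240 = 221760.
Difference = 2880/13 frames (≈ 221.5385); B is ahead of A.

2880/13 frames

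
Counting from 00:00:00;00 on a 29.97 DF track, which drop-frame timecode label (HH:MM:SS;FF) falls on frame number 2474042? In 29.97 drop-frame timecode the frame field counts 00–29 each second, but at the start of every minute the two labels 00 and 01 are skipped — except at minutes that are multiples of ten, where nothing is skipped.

Each 10-minute DF block holds 10 × 60 × 30 − 9 × 2 = 17982 frames. 2474042 ÷ 17982 → 137 full blocks, remainder 10508.
Within the partial block the first minute is 1800 frames and each further minute 1798, so 5 further minute boundaries passed. Total skipped labels = 18 × 137 + 2 × 5 = 2476.
Non-drop label index = 2474042 + 2476 = 2476518; at 30 labels/s that is 22:55:50:18, i.e. DF 22:55:50;18.

22:55:50;18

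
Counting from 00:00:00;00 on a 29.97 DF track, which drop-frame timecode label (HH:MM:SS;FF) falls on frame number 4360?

00:02:25;14

Each 10-minute DF block holds 10 × 60 × 30 − 9 × 2 = 17982 frames. 4360 ÷ 17982 → 0 full blocks, remainder 4360.
Within the partial block the first minute is 1800 frames and each further minute 1798, so 2 further minute boundaries passed. Total skipped labels = 18 × 0 + 2 × 2 = 4.
Non-drop label index = 4360 + 4 = 4364; at 30 labels/s that is 00:02:25:14, i.e. DF 00:02:25;14.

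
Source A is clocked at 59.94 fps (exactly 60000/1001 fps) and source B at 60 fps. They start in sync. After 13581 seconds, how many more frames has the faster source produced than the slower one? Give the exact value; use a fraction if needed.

814860/1001 frames

A emits 60000/1001 × 13581 = 814860000/1001 frames; B emits 60 × 13581 = 814860.
Difference = 814860/1001 frames (≈ 814.0460); B is ahead of A.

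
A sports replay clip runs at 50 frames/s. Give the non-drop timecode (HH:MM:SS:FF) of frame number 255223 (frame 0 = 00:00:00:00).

01:25:04:23

255223 ÷ 50 = 5104 full seconds, remainder 23 frames.
5104 s = 1 h 25 min 4 s.
Timecode: 01:25:04:23.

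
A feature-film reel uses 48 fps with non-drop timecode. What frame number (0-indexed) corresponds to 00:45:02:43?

Total seconds to the label: (0 × 3600 + 45 × 60 + 2) = 2702.
Frame index = 2702 × 48 + 43 = 129739.

frame 129739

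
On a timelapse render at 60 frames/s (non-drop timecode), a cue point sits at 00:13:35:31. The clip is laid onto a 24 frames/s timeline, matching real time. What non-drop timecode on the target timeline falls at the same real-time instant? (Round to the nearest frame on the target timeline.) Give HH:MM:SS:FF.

Source frame index: (0×3600 + 13×60 + 35) × 60 + 31 = 48931.
Real time: 48931 / (60) = 48931/60 s.
Target frame: (48931/60) × (24) = 97862/5 ≈ 19572.400 → 19572.
At 24 labels/s: frame 19572 → 00:13:35:12.

00:13:35:12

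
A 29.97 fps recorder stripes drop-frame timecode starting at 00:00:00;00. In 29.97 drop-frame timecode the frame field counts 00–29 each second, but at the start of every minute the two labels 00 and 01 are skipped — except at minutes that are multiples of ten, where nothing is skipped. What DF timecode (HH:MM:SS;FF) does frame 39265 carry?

00:21:50;03

Each 10-minute DF block holds 10 × 60 × 30 − 9 × 2 = 17982 frames. 39265 ÷ 17982 → 2 full blocks, remainder 3301.
Within the partial block the first minute is 1800 frames and each further minute 1798, so 1 further minute boundary passed. Total skipped labels = 18 × 2 + 2 × 1 = 38.
Non-drop label index = 39265 + 38 = 39303; at 30 labels/s that is 00:21:50:03, i.e. DF 00:21:50;03.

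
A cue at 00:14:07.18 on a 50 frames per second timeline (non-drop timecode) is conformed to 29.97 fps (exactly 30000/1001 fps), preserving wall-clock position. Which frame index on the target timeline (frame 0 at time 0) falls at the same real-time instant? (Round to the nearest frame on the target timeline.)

frame 25395

Source frame index: (0×3600 + 14×60 + 7) × 50 + 18 = 42368.
Real time: 42368 / (50) = 21184/25 s.
Target frame: (21184/25) × (30000/1001) = 25420800/1001 ≈ 25395.405 → 25395.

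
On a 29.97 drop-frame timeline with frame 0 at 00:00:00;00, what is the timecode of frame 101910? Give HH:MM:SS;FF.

Ten DF minutes hold 17982 frames, so frame 101910 lies in block 5 (frames 89910–107891) with 12000 frames into that block.
The block's first minute is 1800 frames and the rest 1798 each; 12000 frames reaches minute 6, so 5 × 18 + 6 × 2 = 102 labels have been skipped so far.
Adding those back, label number 101910 + 102 = 102012 at 30 labels/s is 3400 s + 12 f = 0 h 56 min 40 s frame 12, i.e. 00:56:40;12.

00:56:40;12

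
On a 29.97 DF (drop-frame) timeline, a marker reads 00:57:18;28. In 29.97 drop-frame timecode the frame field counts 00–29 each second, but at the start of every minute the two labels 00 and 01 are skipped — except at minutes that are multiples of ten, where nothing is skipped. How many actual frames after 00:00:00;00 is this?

103064

As if non-drop at 30 labels/s: (0 × 3600 + 57 × 60 + 18) × 30 + 28 = 103168.
Minute boundaries passed: 57; those not divisible by 10: 57 − 5 = 52; dropped labels = 2 × 52 = 104.
Actual frame index = 103168 − 104 = 103064.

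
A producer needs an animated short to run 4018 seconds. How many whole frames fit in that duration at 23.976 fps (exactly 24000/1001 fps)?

96335 frames

Frames = 4018 × 24000/1001 = 13776000/143 ≈ 96335.6643.
Complete frames: 96335.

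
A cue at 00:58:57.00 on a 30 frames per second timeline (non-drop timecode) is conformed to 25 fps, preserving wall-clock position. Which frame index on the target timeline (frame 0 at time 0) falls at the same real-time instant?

Source frame index: (0×3600 + 58×60 + 57) × 30 + 0 = 106110.
Real time: 106110 / (30) = 3537 s.
Target frame: (3537) × (25) = 88425.

frame 88425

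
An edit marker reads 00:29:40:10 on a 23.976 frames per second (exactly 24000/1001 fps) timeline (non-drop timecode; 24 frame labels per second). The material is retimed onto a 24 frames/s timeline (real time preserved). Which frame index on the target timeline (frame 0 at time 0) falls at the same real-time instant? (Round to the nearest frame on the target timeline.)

Source frame index: (0×3600 + 29×60 + 40) × 24 + 10 = 42730.
Real time: 42730 / (24000/1001) = 4277273/2400 s.
Target frame: (4277273/2400) × (24) = 4277273/100 ≈ 42772.730 → 42773.

frame 42773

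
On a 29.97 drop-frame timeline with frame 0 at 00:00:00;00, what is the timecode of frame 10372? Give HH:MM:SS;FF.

Each 10-minute DF block holds 10 × 60 × 30 − 9 × 2 = 17982 frames. 10372 ÷ 17982 → 0 full blocks, remainder 10372.
Within the partial block the first minute is 1800 frames and each further minute 1798, so 5 further minute boundaries passed. Total skipped labels = 18 × 0 + 2 × 5 = 10.
Non-drop label index = 10372 + 10 = 10382; at 30 labels/s that is 00:05:46:02, i.e. DF 00:05:46;02.

00:05:46;02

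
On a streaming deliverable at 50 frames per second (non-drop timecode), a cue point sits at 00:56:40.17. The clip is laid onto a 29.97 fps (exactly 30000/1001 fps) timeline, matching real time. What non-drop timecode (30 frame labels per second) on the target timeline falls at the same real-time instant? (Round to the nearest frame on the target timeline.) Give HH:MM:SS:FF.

00:56:36:28

Source frame index: (0×3600 + 56×60 + 40) × 50 + 17 = 170017.
Real time: 170017 / (50) = 170017/50 s.
Target frame: (170017/50) × (30000/1001) = 102010200/1001 ≈ 101908.292 → 101908.
At 30 labels/s: frame 101908 → 00:56:36:28.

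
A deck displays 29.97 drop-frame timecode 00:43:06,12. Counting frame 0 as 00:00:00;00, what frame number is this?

Complete 10-minute blocks: 4, each 17982 frames → 71928.
Remaining 3 whole minutes in the current block: 1800 + 2 × 1798 = 5396 frames.
Within the current minute: 6 × 30 + 12 − 2 = 190 (labels ;00/;01 skipped at this minute). Total = 71928 + 5396 + 190 = 77514.

77514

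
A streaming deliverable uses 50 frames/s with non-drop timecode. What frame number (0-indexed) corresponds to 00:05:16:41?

Total seconds to the label: (0 × 3600 + 5 × 60 + 16) = 316.
Frame index = 316 × 50 + 41 = 15841.

frame 15841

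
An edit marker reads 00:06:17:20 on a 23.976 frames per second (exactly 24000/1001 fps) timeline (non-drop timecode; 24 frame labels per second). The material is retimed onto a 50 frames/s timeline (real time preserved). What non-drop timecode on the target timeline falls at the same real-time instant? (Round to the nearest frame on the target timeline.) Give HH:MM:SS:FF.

Source frame index: (0×3600 + 6×60 + 17) × 24 + 20 = 9068.
Real time: 9068 / (24000/1001) = 2269267/6000 s.
Target frame: (2269267/6000) × (50) = 2269267/120 ≈ 18910.558 → 18911.
At 50 labels/s: frame 18911 → 00:06:18:11.

00:06:18:11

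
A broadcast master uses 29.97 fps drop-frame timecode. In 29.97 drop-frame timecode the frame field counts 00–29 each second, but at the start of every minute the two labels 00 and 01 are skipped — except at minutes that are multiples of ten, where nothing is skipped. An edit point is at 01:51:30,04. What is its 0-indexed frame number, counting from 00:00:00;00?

200504

Complete 10-minute blocks: 11, each 17982 frames → 197802.
Remaining 1 whole minute in the current block: 1800 + 0 × 1798 = 1800 frames.
Within the current minute: 30 × 30 + 4 − 2 = 902 (labels ;00/;01 skipped at this minute). Total = 197802 + 1800 + 902 = 200504.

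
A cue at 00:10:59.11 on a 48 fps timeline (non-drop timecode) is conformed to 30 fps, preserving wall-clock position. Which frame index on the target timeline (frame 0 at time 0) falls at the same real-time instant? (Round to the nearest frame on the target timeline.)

Source frame index: (0×3600 + 10×60 + 59) × 48 + 11 = 31643.
Real time: 31643 / (48) = 31643/48 s.
Target frame: (31643/48) × (30) = 158215/8 ≈ 19776.875 → 19777.

frame 19777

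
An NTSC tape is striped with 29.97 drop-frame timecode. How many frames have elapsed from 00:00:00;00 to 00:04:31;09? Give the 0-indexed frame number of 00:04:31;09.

As if non-drop at 30 labels/s: (0 × 3600 + 4 × 60 + 31) × 30 + 9 = 8139.
Minute boundaries passed: 4; those not divisible by 10: 4 − 0 = 4; dropped labels = 2 × 4 = 8.
Actual frame index = 8139 − 8 = 8131.

8131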